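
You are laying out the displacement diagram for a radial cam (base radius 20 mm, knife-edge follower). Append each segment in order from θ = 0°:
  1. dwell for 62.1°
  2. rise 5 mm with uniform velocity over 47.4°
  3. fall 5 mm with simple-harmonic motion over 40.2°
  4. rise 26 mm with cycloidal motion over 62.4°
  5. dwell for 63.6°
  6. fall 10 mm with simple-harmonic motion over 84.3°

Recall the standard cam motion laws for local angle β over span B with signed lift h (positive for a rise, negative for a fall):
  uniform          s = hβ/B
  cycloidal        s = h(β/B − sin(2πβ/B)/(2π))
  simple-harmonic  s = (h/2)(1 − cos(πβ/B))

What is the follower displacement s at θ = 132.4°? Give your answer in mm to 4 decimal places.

seg 1 [0°–62.1°] dwell: s stays 0.0000
seg 2 [62.1°–109.5°] uniform, h=5: full span → s += 5 → s = 5.0000
seg 3 [109.5°–149.7°] simple-harmonic, h=-5: θ=132.4° here. β=22.9, B=40.2. -5/2·(1 − cos(π·0.5697)) = -3.0427 → s = 1.9573

1.9573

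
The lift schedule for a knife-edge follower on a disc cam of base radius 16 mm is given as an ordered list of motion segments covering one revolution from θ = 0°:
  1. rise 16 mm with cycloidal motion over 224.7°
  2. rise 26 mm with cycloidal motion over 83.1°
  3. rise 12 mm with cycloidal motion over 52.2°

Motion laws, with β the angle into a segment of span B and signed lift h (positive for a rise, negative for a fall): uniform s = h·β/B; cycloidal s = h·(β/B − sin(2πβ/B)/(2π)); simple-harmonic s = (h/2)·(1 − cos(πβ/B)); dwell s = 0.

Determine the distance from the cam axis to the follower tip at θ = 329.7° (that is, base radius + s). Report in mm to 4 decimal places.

seg 1 [0°–224.7°] cycloidal, h=16: full span → s += 16 → s = 16.0000
seg 2 [224.7°–307.8°] cycloidal, h=26: full span → s += 26 → s = 42.0000
seg 3 [307.8°–360°] cycloidal, h=12: θ=329.7° here. β=21.9, B=52.2. 12·(0.4195 − sin(2π·0.4195)/(2π)) = 4.1096 → s = 46.1096
radial distance = base radius + s = 16 + 46.1096 = 62.1096

62.1096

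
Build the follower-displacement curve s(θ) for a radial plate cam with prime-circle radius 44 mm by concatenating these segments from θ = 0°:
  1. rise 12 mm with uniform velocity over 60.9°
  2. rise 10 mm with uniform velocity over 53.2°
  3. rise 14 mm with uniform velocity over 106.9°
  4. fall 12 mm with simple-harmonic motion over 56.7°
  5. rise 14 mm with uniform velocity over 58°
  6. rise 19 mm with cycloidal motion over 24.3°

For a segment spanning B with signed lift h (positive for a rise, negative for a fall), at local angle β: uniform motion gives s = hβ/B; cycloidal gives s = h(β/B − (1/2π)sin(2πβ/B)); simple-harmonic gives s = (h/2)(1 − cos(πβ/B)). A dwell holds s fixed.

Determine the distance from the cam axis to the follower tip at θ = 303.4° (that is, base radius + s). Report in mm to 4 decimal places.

seg 1 [0°–60.9°] uniform, h=12: full span → s += 12 → s = 12.0000
seg 2 [60.9°–114.1°] uniform, h=10: full span → s += 10 → s = 22.0000
seg 3 [114.1°–221°] uniform, h=14: full span → s += 14 → s = 36.0000
seg 4 [221°–277.7°] simple-harmonic, h=-12: full span → s += -12 → s = 24.0000
seg 5 [277.7°–335.7°] uniform, h=14: θ=303.4° here. β=25.7, B=58. 14·25.7/58 = 6.2034 → s = 30.2034
radial distance = base radius + s = 44 + 30.2034 = 74.2034

74.2034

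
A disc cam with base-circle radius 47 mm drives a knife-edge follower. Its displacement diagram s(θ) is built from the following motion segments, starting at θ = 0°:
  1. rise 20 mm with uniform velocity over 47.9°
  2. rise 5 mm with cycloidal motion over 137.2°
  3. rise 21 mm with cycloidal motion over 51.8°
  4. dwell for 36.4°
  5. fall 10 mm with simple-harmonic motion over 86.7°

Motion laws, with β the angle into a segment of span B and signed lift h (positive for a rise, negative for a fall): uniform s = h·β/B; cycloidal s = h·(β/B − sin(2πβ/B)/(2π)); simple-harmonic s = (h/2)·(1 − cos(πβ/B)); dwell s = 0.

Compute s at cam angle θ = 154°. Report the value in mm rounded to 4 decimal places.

seg 1 [0°–47.9°] uniform, h=20: full span → s += 20 → s = 20.0000
seg 2 [47.9°–185.1°] cycloidal, h=5: θ=154° here. β=106.1, B=137.2. 5·(0.7733 − sin(2π·0.7733)/(2π)) = 4.6539 → s = 24.6539

24.6539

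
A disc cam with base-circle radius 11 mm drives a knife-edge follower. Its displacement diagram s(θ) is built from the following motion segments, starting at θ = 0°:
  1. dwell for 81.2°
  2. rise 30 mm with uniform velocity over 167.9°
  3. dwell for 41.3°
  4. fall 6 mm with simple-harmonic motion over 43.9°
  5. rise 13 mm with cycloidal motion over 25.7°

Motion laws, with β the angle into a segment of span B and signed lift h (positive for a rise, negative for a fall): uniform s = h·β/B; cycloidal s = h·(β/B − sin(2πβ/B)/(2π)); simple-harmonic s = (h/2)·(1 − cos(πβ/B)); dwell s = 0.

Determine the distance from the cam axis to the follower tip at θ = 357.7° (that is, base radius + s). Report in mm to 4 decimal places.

seg 1 [0°–81.2°] dwell: s stays 0.0000
seg 2 [81.2°–249.1°] uniform, h=30: full span → s += 30 → s = 30.0000
seg 3 [249.1°–290.4°] dwell: s stays 30.0000
seg 4 [290.4°–334.3°] simple-harmonic, h=-6: full span → s += -6 → s = 24.0000
seg 5 [334.3°–360°] cycloidal, h=13: θ=357.7° here. β=23.4, B=25.7. 13·(0.9105 − sin(2π·0.9105)/(2π)) = 12.9397 → s = 36.9397
radial distance = base radius + s = 11 + 36.9397 = 47.9397

47.9397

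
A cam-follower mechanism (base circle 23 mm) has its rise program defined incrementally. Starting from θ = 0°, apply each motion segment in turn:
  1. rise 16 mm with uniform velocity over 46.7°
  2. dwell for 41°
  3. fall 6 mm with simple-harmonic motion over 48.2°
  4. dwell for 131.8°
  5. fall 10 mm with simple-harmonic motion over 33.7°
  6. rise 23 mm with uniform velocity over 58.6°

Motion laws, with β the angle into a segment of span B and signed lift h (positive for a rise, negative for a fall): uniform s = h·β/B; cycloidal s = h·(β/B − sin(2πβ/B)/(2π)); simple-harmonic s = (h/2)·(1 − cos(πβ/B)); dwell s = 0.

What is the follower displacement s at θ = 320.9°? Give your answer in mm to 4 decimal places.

seg 1 [0°–46.7°] uniform, h=16: full span → s += 16 → s = 16.0000
seg 2 [46.7°–87.7°] dwell: s stays 16.0000
seg 3 [87.7°–135.9°] simple-harmonic, h=-6: full span → s += -6 → s = 10.0000
seg 4 [135.9°–267.7°] dwell: s stays 10.0000
seg 5 [267.7°–301.4°] simple-harmonic, h=-10: full span → s += -10 → s = 0.0000
seg 6 [301.4°–360°] uniform, h=23: θ=320.9° here. β=19.5, B=58.6. 23·19.5/58.6 = 7.6536 → s = 7.6536

7.6536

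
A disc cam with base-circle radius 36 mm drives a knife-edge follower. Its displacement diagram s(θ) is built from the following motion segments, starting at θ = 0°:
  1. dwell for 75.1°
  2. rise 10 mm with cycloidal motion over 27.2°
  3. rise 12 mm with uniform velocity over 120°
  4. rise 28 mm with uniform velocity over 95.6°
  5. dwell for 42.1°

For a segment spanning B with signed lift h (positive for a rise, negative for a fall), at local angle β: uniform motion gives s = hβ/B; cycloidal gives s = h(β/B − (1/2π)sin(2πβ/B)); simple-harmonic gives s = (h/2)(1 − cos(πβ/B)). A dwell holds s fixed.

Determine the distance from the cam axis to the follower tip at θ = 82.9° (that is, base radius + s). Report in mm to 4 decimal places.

seg 1 [0°–75.1°] dwell: s stays 0.0000
seg 2 [75.1°–102.3°] cycloidal, h=10: θ=82.9° here. β=7.8, B=27.2. 10·(0.2868 − sin(2π·0.2868)/(2π)) = 1.3184 → s = 1.3184
radial distance = base radius + s = 36 + 1.3184 = 37.3184

37.3184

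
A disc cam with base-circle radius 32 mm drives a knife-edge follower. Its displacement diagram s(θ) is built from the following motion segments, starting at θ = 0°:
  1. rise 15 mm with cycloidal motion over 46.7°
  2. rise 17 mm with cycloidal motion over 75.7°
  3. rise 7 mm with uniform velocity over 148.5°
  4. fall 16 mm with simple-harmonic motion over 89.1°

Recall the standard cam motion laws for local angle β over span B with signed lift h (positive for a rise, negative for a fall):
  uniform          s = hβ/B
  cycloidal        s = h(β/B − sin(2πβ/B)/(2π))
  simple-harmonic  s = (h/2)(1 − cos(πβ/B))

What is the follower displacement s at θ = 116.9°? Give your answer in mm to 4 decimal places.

seg 1 [0°–46.7°] cycloidal, h=15: full span → s += 15 → s = 15.0000
seg 2 [46.7°–122.4°] cycloidal, h=17: θ=116.9° here. β=70.2, B=75.7. 17·(0.9273 − sin(2π·0.9273)/(2π)) = 16.9575 → s = 31.9575

31.9575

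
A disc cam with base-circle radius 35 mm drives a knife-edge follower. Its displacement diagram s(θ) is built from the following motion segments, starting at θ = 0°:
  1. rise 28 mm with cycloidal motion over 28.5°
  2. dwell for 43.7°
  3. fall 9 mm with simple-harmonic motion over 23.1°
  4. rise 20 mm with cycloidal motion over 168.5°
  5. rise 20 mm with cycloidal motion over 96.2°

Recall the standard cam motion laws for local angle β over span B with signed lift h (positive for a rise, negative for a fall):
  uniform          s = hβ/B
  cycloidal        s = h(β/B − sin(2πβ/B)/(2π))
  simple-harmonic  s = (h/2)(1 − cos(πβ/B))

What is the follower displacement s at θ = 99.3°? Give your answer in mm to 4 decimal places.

seg 1 [0°–28.5°] cycloidal, h=28: full span → s += 28 → s = 28.0000
seg 2 [28.5°–72.2°] dwell: s stays 28.0000
seg 3 [72.2°–95.3°] simple-harmonic, h=-9: full span → s += -9 → s = 19.0000
seg 4 [95.3°–263.8°] cycloidal, h=20: θ=99.3° here. β=4, B=168.5. 20·(0.0237 − sin(2π·0.0237)/(2π)) = 0.0018 → s = 19.0018

19.0018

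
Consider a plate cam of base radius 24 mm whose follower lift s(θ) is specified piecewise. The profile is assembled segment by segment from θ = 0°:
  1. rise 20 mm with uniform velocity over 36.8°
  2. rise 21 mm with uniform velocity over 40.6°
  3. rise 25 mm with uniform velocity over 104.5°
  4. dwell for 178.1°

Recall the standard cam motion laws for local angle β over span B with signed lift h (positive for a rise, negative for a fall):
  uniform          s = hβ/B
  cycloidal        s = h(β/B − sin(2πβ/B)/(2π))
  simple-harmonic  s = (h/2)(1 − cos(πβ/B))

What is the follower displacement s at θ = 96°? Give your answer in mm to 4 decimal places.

seg 1 [0°–36.8°] uniform, h=20: full span → s += 20 → s = 20.0000
seg 2 [36.8°–77.4°] uniform, h=21: full span → s += 21 → s = 41.0000
seg 3 [77.4°–181.9°] uniform, h=25: θ=96° here. β=18.6, B=104.5. 25·18.6/104.5 = 4.4498 → s = 45.4498

45.4498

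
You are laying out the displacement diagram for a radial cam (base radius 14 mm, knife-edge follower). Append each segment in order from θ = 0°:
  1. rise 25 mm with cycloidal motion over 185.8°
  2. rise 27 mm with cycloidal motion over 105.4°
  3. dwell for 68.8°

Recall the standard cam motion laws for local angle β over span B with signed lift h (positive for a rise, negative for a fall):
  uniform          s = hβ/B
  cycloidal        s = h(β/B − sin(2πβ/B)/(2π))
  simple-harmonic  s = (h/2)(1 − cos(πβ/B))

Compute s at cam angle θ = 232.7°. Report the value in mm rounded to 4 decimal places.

seg 1 [0°–185.8°] cycloidal, h=25: full span → s += 25 → s = 25.0000
seg 2 [185.8°–291.2°] cycloidal, h=27: θ=232.7° here. β=46.9, B=105.4. 27·(0.4450 − sin(2π·0.4450)/(2π)) = 10.5579 → s = 35.5579

35.5579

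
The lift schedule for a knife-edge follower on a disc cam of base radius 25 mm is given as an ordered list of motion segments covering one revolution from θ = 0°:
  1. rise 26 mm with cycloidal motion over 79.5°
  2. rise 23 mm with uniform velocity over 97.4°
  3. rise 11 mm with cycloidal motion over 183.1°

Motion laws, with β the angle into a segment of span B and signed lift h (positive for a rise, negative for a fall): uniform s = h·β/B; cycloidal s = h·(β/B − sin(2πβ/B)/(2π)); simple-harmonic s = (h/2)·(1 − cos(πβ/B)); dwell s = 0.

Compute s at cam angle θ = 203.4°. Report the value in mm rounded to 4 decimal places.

seg 1 [0°–79.5°] cycloidal, h=26: full span → s += 26 → s = 26.0000
seg 2 [79.5°–176.9°] uniform, h=23: full span → s += 23 → s = 49.0000
seg 3 [176.9°–360°] cycloidal, h=11: θ=203.4° here. β=26.5, B=183.1. 11·(0.1447 − sin(2π·0.1447)/(2π)) = 0.2105 → s = 49.2105

49.2105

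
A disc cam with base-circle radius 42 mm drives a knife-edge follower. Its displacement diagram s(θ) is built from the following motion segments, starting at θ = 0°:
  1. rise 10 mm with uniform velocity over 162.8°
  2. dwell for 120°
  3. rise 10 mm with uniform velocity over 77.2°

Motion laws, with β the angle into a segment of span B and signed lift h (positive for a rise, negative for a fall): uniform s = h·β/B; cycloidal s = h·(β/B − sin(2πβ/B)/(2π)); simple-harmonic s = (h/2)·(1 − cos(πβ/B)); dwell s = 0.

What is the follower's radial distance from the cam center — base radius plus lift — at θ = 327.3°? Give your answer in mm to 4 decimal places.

seg 1 [0°–162.8°] uniform, h=10: full span → s += 10 → s = 10.0000
seg 2 [162.8°–282.8°] dwell: s stays 10.0000
seg 3 [282.8°–360°] uniform, h=10: θ=327.3° here. β=44.5, B=77.2. 10·44.5/77.2 = 5.7642 → s = 15.7642
radial distance = base radius + s = 42 + 15.7642 = 57.7642

57.7642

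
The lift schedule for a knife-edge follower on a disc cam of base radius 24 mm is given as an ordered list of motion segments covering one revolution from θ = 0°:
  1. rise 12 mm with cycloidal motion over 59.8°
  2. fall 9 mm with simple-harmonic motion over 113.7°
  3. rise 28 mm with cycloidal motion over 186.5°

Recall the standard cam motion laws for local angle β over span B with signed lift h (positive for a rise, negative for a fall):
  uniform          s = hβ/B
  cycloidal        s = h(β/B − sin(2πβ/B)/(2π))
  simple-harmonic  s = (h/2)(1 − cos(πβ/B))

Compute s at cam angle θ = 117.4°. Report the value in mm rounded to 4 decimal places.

seg 1 [0°–59.8°] cycloidal, h=12: full span → s += 12 → s = 12.0000
seg 2 [59.8°–173.5°] simple-harmonic, h=-9: θ=117.4° here. β=57.6, B=113.7. -9/2·(1 − cos(π·0.5066)) = -4.5932 → s = 7.4068

7.4068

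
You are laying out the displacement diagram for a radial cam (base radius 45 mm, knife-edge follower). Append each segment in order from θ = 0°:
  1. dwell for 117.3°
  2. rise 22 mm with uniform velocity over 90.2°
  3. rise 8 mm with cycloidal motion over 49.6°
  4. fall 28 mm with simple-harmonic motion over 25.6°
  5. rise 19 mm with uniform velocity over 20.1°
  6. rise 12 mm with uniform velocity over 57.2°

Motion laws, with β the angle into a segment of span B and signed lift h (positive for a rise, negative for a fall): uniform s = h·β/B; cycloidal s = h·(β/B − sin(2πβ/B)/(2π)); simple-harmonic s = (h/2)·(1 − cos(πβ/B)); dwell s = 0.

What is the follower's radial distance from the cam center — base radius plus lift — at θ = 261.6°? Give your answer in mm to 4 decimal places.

seg 1 [0°–117.3°] dwell: s stays 0.0000
seg 2 [117.3°–207.5°] uniform, h=22: full span → s += 22 → s = 22.0000
seg 3 [207.5°–257.1°] cycloidal, h=8: full span → s += 8 → s = 30.0000
seg 4 [257.1°–282.7°] simple-harmonic, h=-28: θ=261.6° here. β=4.5, B=25.6. -28/2·(1 − cos(π·0.1758)) = -2.0810 → s = 27.9190
radial distance = base radius + s = 45 + 27.9190 = 72.9190

72.9190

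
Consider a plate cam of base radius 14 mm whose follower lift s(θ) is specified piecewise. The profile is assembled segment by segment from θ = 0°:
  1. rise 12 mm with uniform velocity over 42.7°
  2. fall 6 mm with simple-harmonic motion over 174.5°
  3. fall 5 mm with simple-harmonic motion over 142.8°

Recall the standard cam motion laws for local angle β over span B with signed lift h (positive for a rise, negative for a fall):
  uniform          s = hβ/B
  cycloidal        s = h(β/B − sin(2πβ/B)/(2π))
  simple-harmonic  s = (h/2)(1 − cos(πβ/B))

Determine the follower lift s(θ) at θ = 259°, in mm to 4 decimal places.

seg 1 [0°–42.7°] uniform, h=12: full span → s += 12 → s = 12.0000
seg 2 [42.7°–217.2°] simple-harmonic, h=-6: full span → s += -6 → s = 6.0000
seg 3 [217.2°–360°] simple-harmonic, h=-5: θ=259° here. β=41.8, B=142.8. -5/2·(1 − cos(π·0.2927)) = -0.9846 → s = 5.0154

5.0154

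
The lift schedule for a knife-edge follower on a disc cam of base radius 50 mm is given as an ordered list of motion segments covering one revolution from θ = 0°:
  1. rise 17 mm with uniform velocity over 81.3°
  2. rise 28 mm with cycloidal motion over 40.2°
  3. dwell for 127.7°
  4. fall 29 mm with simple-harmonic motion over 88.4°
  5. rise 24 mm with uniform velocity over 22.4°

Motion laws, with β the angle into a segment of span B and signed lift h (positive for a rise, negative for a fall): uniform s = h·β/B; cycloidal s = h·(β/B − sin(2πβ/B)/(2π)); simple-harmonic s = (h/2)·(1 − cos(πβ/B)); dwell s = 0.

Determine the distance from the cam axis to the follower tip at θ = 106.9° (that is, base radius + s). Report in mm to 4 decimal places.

seg 1 [0°–81.3°] uniform, h=17: full span → s += 17 → s = 17.0000
seg 2 [81.3°–121.5°] cycloidal, h=28: θ=106.9° here. β=25.6, B=40.2. 28·(0.6368 − sin(2π·0.6368)/(2π)) = 21.2070 → s = 38.2070
radial distance = base radius + s = 50 + 38.2070 = 88.2070

88.2070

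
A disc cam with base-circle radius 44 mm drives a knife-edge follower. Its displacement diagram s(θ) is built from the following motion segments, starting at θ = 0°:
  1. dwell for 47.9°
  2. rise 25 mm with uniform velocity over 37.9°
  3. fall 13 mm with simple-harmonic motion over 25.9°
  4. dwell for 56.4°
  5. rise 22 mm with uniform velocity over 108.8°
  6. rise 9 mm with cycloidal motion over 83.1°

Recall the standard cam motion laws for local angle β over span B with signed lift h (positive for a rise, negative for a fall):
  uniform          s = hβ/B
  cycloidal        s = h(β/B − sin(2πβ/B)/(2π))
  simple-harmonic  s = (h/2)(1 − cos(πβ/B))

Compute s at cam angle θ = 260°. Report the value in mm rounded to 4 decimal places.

seg 1 [0°–47.9°] dwell: s stays 0.0000
seg 2 [47.9°–85.8°] uniform, h=25: full span → s += 25 → s = 25.0000
seg 3 [85.8°–111.7°] simple-harmonic, h=-13: full span → s += -13 → s = 12.0000
seg 4 [111.7°–168.1°] dwell: s stays 12.0000
seg 5 [168.1°–276.9°] uniform, h=22: θ=260° here. β=91.9, B=108.8. 22·91.9/108.8 = 18.5827 → s = 30.5827

30.5827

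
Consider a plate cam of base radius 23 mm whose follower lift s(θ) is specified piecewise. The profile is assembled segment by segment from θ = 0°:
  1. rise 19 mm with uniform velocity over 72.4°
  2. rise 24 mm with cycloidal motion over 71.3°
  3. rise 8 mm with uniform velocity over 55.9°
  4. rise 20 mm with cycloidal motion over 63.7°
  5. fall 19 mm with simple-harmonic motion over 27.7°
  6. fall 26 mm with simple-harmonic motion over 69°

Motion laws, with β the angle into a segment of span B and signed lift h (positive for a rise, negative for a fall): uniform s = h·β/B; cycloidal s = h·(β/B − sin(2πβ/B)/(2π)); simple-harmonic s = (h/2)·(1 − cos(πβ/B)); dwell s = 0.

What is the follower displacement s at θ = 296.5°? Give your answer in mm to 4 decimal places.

seg 1 [0°–72.4°] uniform, h=19: full span → s += 19 → s = 19.0000
seg 2 [72.4°–143.7°] cycloidal, h=24: full span → s += 24 → s = 43.0000
seg 3 [143.7°–199.6°] uniform, h=8: full span → s += 8 → s = 51.0000
seg 4 [199.6°–263.3°] cycloidal, h=20: full span → s += 20 → s = 71.0000
seg 5 [263.3°–291°] simple-harmonic, h=-19: full span → s += -19 → s = 52.0000
seg 6 [291°–360°] simple-harmonic, h=-26: θ=296.5° here. β=5.5, B=69. -26/2·(1 − cos(π·0.0797)) = -0.4055 → s = 51.5945

51.5945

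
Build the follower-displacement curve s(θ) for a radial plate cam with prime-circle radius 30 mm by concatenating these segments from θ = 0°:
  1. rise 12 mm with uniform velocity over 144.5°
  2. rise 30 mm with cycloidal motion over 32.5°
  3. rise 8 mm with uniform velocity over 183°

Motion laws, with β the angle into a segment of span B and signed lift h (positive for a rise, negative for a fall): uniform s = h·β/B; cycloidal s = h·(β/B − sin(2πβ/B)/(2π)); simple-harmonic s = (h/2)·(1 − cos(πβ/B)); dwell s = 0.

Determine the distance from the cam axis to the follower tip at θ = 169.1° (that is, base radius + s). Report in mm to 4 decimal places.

seg 1 [0°–144.5°] uniform, h=12: full span → s += 12 → s = 12.0000
seg 2 [144.5°–177°] cycloidal, h=30: θ=169.1° here. β=24.6, B=32.5. 30·(0.7569 − sin(2π·0.7569)/(2π)) = 27.4778 → s = 39.4778
radial distance = base radius + s = 30 + 39.4778 = 69.4778

69.4778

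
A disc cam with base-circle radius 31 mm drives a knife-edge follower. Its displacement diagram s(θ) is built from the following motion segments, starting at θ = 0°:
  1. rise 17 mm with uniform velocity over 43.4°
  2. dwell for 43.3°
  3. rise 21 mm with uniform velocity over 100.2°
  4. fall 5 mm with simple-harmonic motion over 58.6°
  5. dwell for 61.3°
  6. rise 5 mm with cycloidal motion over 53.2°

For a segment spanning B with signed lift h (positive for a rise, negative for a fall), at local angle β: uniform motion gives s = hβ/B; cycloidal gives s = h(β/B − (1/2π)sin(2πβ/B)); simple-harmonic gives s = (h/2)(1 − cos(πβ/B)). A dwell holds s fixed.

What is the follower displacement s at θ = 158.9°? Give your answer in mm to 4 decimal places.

seg 1 [0°–43.4°] uniform, h=17: full span → s += 17 → s = 17.0000
seg 2 [43.4°–86.7°] dwell: s stays 17.0000
seg 3 [86.7°–186.9°] uniform, h=21: θ=158.9° here. β=72.2, B=100.2. 21·72.2/100.2 = 15.1317 → s = 32.1317

32.1317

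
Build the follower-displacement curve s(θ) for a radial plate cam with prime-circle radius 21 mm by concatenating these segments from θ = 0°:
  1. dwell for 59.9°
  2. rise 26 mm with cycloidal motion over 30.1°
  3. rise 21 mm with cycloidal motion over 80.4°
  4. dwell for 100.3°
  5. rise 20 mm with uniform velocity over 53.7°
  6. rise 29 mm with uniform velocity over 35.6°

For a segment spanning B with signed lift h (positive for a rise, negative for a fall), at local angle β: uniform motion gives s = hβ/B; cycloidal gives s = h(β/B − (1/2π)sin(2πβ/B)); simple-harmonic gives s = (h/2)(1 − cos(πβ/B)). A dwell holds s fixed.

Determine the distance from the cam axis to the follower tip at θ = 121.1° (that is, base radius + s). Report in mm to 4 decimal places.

seg 1 [0°–59.9°] dwell: s stays 0.0000
seg 2 [59.9°–90°] cycloidal, h=26: full span → s += 26 → s = 26.0000
seg 3 [90°–170.4°] cycloidal, h=21: θ=121.1° here. β=31.1, B=80.4. 21·(0.3868 − sin(2π·0.3868)/(2π)) = 5.9416 → s = 31.9416
radial distance = base radius + s = 21 + 31.9416 = 52.9416

52.9416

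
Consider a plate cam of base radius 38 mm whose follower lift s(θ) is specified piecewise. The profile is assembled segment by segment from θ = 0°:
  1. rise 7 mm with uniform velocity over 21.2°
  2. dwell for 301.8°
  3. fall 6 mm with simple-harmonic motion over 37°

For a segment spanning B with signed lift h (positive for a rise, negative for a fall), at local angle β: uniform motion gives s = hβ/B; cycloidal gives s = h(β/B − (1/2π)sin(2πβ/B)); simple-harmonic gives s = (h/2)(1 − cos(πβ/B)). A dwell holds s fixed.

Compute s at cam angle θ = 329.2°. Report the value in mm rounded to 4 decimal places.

seg 1 [0°–21.2°] uniform, h=7: full span → s += 7 → s = 7.0000
seg 2 [21.2°–323°] dwell: s stays 7.0000
seg 3 [323°–360°] simple-harmonic, h=-6: θ=329.2° here. β=6.2, B=37. -6/2·(1 − cos(π·0.1676)) = -0.4062 → s = 6.5938

6.5938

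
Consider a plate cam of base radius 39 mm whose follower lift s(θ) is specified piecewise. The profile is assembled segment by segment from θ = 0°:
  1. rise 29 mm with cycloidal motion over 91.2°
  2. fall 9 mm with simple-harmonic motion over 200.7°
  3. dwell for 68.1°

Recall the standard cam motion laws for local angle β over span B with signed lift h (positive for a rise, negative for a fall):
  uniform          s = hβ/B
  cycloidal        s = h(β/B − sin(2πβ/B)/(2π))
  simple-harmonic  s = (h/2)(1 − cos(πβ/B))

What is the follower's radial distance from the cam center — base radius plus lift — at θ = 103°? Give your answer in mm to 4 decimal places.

seg 1 [0°–91.2°] cycloidal, h=29: full span → s += 29 → s = 29.0000
seg 2 [91.2°–291.9°] simple-harmonic, h=-9: θ=103° here. β=11.8, B=200.7. -9/2·(1 − cos(π·0.0588)) = -0.0765 → s = 28.9235
radial distance = base radius + s = 39 + 28.9235 = 67.9235

67.9235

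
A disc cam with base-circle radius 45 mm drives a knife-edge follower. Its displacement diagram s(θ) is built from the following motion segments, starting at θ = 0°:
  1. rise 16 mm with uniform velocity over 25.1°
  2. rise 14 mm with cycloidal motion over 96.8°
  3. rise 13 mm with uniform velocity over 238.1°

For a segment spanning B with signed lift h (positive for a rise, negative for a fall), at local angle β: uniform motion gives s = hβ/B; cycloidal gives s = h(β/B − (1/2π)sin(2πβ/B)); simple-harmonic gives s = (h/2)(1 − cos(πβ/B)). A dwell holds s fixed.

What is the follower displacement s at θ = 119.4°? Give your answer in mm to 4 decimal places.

seg 1 [0°–25.1°] uniform, h=16: full span → s += 16 → s = 16.0000
seg 2 [25.1°–121.9°] cycloidal, h=14: θ=119.4° here. β=94.3, B=96.8. 14·(0.9742 − sin(2π·0.9742)/(2π)) = 13.9984 → s = 29.9984

29.9984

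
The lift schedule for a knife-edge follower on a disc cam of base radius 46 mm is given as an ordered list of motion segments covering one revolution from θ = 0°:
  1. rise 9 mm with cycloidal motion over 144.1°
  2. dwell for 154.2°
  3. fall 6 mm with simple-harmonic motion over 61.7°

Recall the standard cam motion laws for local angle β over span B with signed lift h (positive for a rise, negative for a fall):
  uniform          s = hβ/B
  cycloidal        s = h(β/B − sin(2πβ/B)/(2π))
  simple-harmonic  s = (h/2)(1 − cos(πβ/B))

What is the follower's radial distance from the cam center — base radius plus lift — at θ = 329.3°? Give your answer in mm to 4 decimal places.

seg 1 [0°–144.1°] cycloidal, h=9: full span → s += 9 → s = 9.0000
seg 2 [144.1°–298.3°] dwell: s stays 9.0000
seg 3 [298.3°–360°] simple-harmonic, h=-6: θ=329.3° here. β=31, B=61.7. -6/2·(1 − cos(π·0.5024)) = -3.0229 → s = 5.9771
radial distance = base radius + s = 46 + 5.9771 = 51.9771

51.9771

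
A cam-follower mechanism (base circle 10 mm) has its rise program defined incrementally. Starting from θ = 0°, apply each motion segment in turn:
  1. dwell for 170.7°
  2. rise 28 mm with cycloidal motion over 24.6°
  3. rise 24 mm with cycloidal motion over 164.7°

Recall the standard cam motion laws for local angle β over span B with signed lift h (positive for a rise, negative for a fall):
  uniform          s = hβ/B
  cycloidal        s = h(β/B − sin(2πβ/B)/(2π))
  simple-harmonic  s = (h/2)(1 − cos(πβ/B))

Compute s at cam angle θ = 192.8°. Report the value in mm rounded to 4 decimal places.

seg 1 [0°–170.7°] dwell: s stays 0.0000
seg 2 [170.7°–195.3°] cycloidal, h=28: θ=192.8° here. β=22.1, B=24.6. 28·(0.8984 − sin(2π·0.8984)/(2π)) = 27.8105 → s = 27.8105

27.8105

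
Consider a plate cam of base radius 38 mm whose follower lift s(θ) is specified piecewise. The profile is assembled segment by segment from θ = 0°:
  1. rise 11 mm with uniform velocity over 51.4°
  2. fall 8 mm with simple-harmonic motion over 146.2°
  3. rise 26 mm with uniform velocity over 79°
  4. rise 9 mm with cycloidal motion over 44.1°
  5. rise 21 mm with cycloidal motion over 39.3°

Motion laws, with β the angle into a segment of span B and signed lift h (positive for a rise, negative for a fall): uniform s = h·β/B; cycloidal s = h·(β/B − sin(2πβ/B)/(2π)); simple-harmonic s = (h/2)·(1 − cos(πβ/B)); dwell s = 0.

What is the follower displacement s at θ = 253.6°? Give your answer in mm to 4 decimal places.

seg 1 [0°–51.4°] uniform, h=11: full span → s += 11 → s = 11.0000
seg 2 [51.4°–197.6°] simple-harmonic, h=-8: full span → s += -8 → s = 3.0000
seg 3 [197.6°–276.6°] uniform, h=26: θ=253.6° here. β=56, B=79. 26·56/79 = 18.4304 → s = 21.4304

21.4304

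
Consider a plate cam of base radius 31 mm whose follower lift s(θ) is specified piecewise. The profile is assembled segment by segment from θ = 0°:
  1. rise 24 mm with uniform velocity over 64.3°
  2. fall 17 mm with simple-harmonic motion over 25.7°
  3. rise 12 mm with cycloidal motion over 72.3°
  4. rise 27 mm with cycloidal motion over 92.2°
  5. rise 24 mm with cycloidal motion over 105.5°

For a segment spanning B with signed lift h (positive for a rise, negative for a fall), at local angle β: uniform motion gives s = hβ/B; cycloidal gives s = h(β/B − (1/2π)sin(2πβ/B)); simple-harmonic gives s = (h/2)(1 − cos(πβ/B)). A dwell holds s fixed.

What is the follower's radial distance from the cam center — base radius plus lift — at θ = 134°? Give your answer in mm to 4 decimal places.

seg 1 [0°–64.3°] uniform, h=24: full span → s += 24 → s = 24.0000
seg 2 [64.3°–90°] simple-harmonic, h=-17: full span → s += -17 → s = 7.0000
seg 3 [90°–162.3°] cycloidal, h=12: θ=134° here. β=44, B=72.3. 12·(0.6086 − sin(2π·0.6086)/(2π)) = 8.5071 → s = 15.5071
radial distance = base radius + s = 31 + 15.5071 = 46.5071

46.5071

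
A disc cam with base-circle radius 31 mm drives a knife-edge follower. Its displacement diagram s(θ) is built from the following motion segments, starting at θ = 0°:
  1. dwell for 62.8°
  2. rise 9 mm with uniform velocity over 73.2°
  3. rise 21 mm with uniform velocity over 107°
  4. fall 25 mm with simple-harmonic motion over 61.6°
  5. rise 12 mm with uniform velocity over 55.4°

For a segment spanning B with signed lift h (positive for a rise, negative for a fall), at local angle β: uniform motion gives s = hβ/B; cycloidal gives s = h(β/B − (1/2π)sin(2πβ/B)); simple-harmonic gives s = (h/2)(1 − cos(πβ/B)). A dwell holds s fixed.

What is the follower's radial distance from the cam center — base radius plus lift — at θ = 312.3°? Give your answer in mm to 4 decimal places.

seg 1 [0°–62.8°] dwell: s stays 0.0000
seg 2 [62.8°–136°] uniform, h=9: full span → s += 9 → s = 9.0000
seg 3 [136°–243°] uniform, h=21: full span → s += 21 → s = 30.0000
seg 4 [243°–304.6°] simple-harmonic, h=-25: full span → s += -25 → s = 5.0000
seg 5 [304.6°–360°] uniform, h=12: θ=312.3° here. β=7.7, B=55.4. 12·7.7/55.4 = 1.6679 → s = 6.6679
radial distance = base radius + s = 31 + 6.6679 = 37.6679

37.6679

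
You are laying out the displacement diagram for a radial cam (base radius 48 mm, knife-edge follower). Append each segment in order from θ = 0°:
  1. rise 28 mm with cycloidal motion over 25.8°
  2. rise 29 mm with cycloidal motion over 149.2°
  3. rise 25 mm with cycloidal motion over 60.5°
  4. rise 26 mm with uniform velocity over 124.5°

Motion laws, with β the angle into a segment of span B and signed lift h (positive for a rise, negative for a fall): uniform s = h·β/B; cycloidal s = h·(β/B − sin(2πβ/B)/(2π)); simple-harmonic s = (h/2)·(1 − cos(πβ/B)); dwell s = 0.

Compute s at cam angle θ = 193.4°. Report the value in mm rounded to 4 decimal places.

seg 1 [0°–25.8°] cycloidal, h=28: full span → s += 28 → s = 28.0000
seg 2 [25.8°–175°] cycloidal, h=29: full span → s += 29 → s = 57.0000
seg 3 [175°–235.5°] cycloidal, h=25: θ=193.4° here. β=18.4, B=60.5. 25·(0.3041 − sin(2π·0.3041)/(2π)) = 3.8524 → s = 60.8524

60.8524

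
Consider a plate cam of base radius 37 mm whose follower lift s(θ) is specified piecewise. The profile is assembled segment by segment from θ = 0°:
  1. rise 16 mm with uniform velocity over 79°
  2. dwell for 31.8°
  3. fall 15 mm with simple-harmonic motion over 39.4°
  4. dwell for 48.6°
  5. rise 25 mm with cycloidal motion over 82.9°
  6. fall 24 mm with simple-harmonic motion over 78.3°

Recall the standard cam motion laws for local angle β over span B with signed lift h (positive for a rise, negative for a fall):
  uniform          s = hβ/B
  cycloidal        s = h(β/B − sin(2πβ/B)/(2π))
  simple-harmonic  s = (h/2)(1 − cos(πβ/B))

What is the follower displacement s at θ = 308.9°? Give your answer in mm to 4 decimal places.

seg 1 [0°–79°] uniform, h=16: full span → s += 16 → s = 16.0000
seg 2 [79°–110.8°] dwell: s stays 16.0000
seg 3 [110.8°–150.2°] simple-harmonic, h=-15: full span → s += -15 → s = 1.0000
seg 4 [150.2°–198.8°] dwell: s stays 1.0000
seg 5 [198.8°–281.7°] cycloidal, h=25: full span → s += 25 → s = 26.0000
seg 6 [281.7°–360°] simple-harmonic, h=-24: θ=308.9° here. β=27.2, B=78.3. -24/2·(1 − cos(π·0.3474)) = -6.4644 → s = 19.5356

19.5356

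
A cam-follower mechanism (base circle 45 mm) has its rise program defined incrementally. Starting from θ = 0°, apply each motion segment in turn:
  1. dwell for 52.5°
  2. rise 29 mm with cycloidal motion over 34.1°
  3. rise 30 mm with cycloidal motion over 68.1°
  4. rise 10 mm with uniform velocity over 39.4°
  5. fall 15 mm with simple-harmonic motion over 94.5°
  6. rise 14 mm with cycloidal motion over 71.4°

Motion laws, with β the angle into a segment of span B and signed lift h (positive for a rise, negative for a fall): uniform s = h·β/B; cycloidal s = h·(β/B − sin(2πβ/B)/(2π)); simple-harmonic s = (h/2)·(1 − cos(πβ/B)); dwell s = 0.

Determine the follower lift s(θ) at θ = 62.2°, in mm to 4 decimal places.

seg 1 [0°–52.5°] dwell: s stays 0.0000
seg 2 [52.5°–86.6°] cycloidal, h=29: θ=62.2° here. β=9.7, B=34.1. 29·(0.2845 − sin(2π·0.2845)/(2π)) = 3.7415 → s = 3.7415

3.7415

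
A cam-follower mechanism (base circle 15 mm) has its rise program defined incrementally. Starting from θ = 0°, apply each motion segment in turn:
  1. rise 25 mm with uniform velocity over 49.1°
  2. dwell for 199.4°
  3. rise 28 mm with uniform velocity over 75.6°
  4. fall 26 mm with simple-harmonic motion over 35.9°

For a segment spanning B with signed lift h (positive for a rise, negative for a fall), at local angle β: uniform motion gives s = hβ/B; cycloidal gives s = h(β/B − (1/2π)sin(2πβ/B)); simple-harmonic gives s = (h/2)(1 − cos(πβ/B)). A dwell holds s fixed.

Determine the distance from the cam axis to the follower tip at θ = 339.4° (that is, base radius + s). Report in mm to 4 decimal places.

seg 1 [0°–49.1°] uniform, h=25: full span → s += 25 → s = 25.0000
seg 2 [49.1°–248.5°] dwell: s stays 25.0000
seg 3 [248.5°–324.1°] uniform, h=28: full span → s += 28 → s = 53.0000
seg 4 [324.1°–360°] simple-harmonic, h=-26: θ=339.4° here. β=15.3, B=35.9. -26/2·(1 − cos(π·0.4262)) = -10.0122 → s = 42.9878
radial distance = base radius + s = 15 + 42.9878 = 57.9878

57.9878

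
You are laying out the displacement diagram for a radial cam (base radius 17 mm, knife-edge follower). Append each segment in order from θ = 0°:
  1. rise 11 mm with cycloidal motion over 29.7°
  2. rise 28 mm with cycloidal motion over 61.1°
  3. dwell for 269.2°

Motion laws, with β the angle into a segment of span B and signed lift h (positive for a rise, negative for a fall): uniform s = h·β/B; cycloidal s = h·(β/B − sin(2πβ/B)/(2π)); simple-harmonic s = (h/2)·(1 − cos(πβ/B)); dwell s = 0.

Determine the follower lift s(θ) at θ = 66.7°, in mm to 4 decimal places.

seg 1 [0°–29.7°] cycloidal, h=11: full span → s += 11 → s = 11.0000
seg 2 [29.7°–90.8°] cycloidal, h=28: θ=66.7° here. β=37, B=61.1. 28·(0.6056 − sin(2π·0.6056)/(2π)) = 19.6996 → s = 30.6996

30.6996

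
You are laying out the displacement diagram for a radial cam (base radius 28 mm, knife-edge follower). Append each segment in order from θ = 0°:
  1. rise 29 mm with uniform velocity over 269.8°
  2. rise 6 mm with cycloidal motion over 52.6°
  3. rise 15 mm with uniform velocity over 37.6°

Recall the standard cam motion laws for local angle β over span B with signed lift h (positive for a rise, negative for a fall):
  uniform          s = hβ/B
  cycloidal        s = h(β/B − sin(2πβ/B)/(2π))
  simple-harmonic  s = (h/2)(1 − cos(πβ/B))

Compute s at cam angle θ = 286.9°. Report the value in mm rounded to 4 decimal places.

seg 1 [0°–269.8°] uniform, h=29: full span → s += 29 → s = 29.0000
seg 2 [269.8°–322.4°] cycloidal, h=6: θ=286.9° here. β=17.1, B=52.6. 6·(0.3251 − sin(2π·0.3251)/(2π)) = 1.1000 → s = 30.1000

30.1000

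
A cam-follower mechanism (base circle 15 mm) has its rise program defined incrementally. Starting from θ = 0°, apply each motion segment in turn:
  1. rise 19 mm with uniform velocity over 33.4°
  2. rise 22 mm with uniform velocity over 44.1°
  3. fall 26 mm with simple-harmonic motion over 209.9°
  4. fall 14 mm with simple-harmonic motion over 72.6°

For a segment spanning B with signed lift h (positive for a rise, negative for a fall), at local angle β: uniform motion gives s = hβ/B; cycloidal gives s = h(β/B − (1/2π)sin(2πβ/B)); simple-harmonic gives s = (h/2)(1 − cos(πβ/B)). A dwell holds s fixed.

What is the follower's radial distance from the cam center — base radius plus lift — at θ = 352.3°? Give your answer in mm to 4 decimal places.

seg 1 [0°–33.4°] uniform, h=19: full span → s += 19 → s = 19.0000
seg 2 [33.4°–77.5°] uniform, h=22: full span → s += 22 → s = 41.0000
seg 3 [77.5°–287.4°] simple-harmonic, h=-26: full span → s += -26 → s = 15.0000
seg 4 [287.4°–360°] simple-harmonic, h=-14: θ=352.3° here. β=64.9, B=72.6. -14/2·(1 − cos(π·0.8939)) = -13.6150 → s = 1.3850
radial distance = base radius + s = 15 + 1.3850 = 16.3850

16.3850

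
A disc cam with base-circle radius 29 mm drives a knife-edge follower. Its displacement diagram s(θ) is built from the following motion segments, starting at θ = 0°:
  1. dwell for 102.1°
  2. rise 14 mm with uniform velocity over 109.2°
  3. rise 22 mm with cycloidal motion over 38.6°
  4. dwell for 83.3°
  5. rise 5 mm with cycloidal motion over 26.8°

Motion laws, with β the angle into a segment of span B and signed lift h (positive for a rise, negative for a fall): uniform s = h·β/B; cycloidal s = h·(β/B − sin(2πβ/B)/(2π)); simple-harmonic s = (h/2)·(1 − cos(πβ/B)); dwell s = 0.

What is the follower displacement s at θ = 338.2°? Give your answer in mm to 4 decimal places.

seg 1 [0°–102.1°] dwell: s stays 0.0000
seg 2 [102.1°–211.3°] uniform, h=14: full span → s += 14 → s = 14.0000
seg 3 [211.3°–249.9°] cycloidal, h=22: full span → s += 22 → s = 36.0000
seg 4 [249.9°–333.2°] dwell: s stays 36.0000
seg 5 [333.2°–360°] cycloidal, h=5: θ=338.2° here. β=5, B=26.8. 5·(0.1866 − sin(2π·0.1866)/(2π)) = 0.1994 → s = 36.1994

36.1994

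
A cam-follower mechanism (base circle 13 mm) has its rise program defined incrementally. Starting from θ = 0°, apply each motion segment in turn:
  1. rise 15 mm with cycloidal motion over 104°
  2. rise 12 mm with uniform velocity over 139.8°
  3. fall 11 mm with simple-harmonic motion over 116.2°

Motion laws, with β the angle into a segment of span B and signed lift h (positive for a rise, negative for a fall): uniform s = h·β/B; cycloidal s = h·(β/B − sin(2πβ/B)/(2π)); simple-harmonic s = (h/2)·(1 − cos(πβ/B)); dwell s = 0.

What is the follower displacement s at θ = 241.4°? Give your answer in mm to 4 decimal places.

seg 1 [0°–104°] cycloidal, h=15: full span → s += 15 → s = 15.0000
seg 2 [104°–243.8°] uniform, h=12: θ=241.4° here. β=137.4, B=139.8. 12·137.4/139.8 = 11.7940 → s = 26.7940

26.7940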